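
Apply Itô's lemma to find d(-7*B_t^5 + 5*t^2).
d(-7*B_t^5 + 5*t^2) = (-70*B_t^3 + 10*t) dt + (-35*B_t^4) dB_t

Itô's formula for f(t, x): d f(t, B_t) = (f_t + (1/2) f_xx) dt + f_x dB_t. Compute partials of f(t, x) = 5*t^2 - 7*x^5:
  f_t(t,x)  = 10*t
  f_x(t,x)  = -35*x^4
  f_xx(t,x) = -140*x^3
Assemble drift = f_t + (1/2) f_xx = 10*t - 70*x^3 and diffusion = f_x = -35*x^4. Substituting x = B_t:
  d(-7*B_t^5 + 5*t^2) = (-70*B_t^3 + 10*t) dt + (-35*B_t^4) dB_t.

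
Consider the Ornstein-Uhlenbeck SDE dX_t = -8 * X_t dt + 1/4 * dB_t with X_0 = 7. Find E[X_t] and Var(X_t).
E[X_t] = 7*exp(-8*t); Var(X_t) = 1/256 - exp(-16*t)/256

The OU SDE dX = -theta X dt + sigma dB admits the integrating factor exp(theta t): d(exp(theta t) X_t) = sigma exp(theta t) dB_t. Integrating from 0 to t:
  X_t = x_0 * exp(-theta t) + sigma * int_0^t exp(-theta (t-s)) dB_s.
The Itô integral has mean 0 and (by the Itô isometry) variance sigma^2 * int_0^t exp(-2 theta (t - s)) ds = sigma^2 * (1 - exp(-2 theta t)) / (2 theta).
With theta = 8, sigma = 1/4, x_0 = 7:
  E[X_t] = 7 * exp(-8 t) = 7*exp(-8*t)
  Var(X_t) = (1/4)^2 * (1 - exp(-2*8 t)) / (2 * 8) = 1/256 - exp(-16*t)/256.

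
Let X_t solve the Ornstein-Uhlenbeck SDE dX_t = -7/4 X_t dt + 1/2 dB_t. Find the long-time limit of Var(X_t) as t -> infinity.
lim Var(X_t) = 1/14

The OU SDE dX = -theta X dt + sigma dB admits the integrating factor exp(theta t): d(exp(theta t) X_t) = sigma exp(theta t) dB_t. Integrating from 0 to t gives X_t = x_0 * exp(-theta t) + sigma * int_0^t exp(-theta (t-s)) dB_s for any initial x_0. The Itô integral has variance (by the Itô isometry) sigma^2 * int_0^t exp(-2 theta (t - s)) ds = sigma^2 * (1 - exp(-2 theta t)) / (2 theta), independent of x_0.
With theta = 7/4, sigma = 1/2:
  Var(X_t) = (1/2)^2 * (1 - exp(-2*7/4 t)) / (2 * 7/4) = 1/14 - exp(-7*t/2)/14.
As t -> infinity, exp(-2*7/4 t) -> 0, so the stationary variance is sigma^2 / (2 theta) = 1/14.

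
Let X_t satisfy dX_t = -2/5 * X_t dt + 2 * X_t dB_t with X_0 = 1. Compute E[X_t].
E[X_t] = exp(-2*t/5)

For GBM dX = mu X dt + sigma X dB with X_0 = x_0, apply Itô to Y = log X: dY = (mu - sigma^2/2) dt + sigma dB, so Y_t = log(x_0) + (mu - sigma^2/2) t + sigma B_t and hence X_t = x_0 * exp((mu - sigma^2/2) t + sigma B_t).
With mu = -2/5, sigma = 2, x_0 = 1, this gives:
  X_t = 1 * exp((-12/5) * t + (2) * B_t).
Since sigma*B_t ~ Normal(0, sigma^2 t), E[exp(sigma*B_t)] = exp(sigma^2 t / 2); so E[X_t] = x_0 * exp((mu - sigma^2/2) t) * exp(sigma^2 t / 2) = x_0 * exp(mu t) = exp(-2*t/5).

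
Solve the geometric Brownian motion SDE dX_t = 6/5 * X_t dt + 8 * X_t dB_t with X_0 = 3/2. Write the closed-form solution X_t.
X_t = 3/2 * exp((-154/5) * t + (8) * B_t)

For GBM dX = mu X dt + sigma X dB with X_0 = x_0, apply Itô to Y = log X: dY = (mu - sigma^2/2) dt + sigma dB, so Y_t = log(x_0) + (mu - sigma^2/2) t + sigma B_t and hence X_t = x_0 * exp((mu - sigma^2/2) t + sigma B_t).
With mu = 6/5, sigma = 8, x_0 = 3/2, this gives:
  X_t = 3/2 * exp((-154/5) * t + (8) * B_t).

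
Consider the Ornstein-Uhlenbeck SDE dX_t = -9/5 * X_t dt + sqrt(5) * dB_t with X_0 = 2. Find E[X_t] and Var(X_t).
E[X_t] = 2*exp(-9*t/5); Var(X_t) = 25/18 - 25*exp(-18*t/5)/18

The OU SDE dX = -theta X dt + sigma dB admits the integrating factor exp(theta t): d(exp(theta t) X_t) = sigma exp(theta t) dB_t. Integrating from 0 to t:
  X_t = x_0 * exp(-theta t) + sigma * int_0^t exp(-theta (t-s)) dB_s.
The Itô integral has mean 0 and (by the Itô isometry) variance sigma^2 * int_0^t exp(-2 theta (t - s)) ds = sigma^2 * (1 - exp(-2 theta t)) / (2 theta).
With theta = 9/5, sigma = sqrt(5), x_0 = 2:
  E[X_t] = 2 * exp(-9/5 t) = 2*exp(-9*t/5)
  Var(X_t) = (sqrt(5))^2 * (1 - exp(-2*9/5 t)) / (2 * 9/5) = 25/18 - 25*exp(-18*t/5)/18.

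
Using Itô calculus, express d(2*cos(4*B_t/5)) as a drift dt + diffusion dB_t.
d(2*cos(4*B_t/5)) = (-16*cos(4*B_t/5)/25) dt + (-8*sin(4*B_t/5)/5) dB_t

Itô's formula for f(B_t) gives d f(B_t) = f'(B_t) dB_t + (1/2) f''(B_t) dt. Compute derivatives of f(x) = 2*cos(4*x/5):
  f'(x)  = -8*sin(4*x/5)/5
  f''(x) = -32*cos(4*x/5)/25
Substitute x = B_t and multiply the f'' term by 1/2:
  drift     = (1/2) * (-32*cos(4*x/5)/25) evaluated at B_t = -16*cos(4*B_t/5)/25
  diffusion = (-8*sin(4*x/5)/5) evaluated at B_t = -8*sin(4*B_t/5)/5
Therefore d(2*cos(4*B_t/5)) = (-16*cos(4*B_t/5)/25) dt + (-8*sin(4*B_t/5)/5) dB_t.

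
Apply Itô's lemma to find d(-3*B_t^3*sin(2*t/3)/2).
d(-3*B_t^3*sin(2*t/3)/2) = (-B_t*(B_t^2*cos(2*t/3) + 9*sin(2*t/3)/2)) dt + (-9*B_t^2*sin(2*t/3)/2) dB_t

Itô's formula for f(t, x): d f(t, B_t) = (f_t + (1/2) f_xx) dt + f_x dB_t. Compute partials of f(t, x) = -3*x^3*sin(2*t/3)/2:
  f_t(t,x)  = -x^3*cos(2*t/3)
  f_x(t,x)  = -9*x^2*sin(2*t/3)/2
  f_xx(t,x) = -9*x*sin(2*t/3)
Assemble drift = f_t + (1/2) f_xx = -x*(x^2*cos(2*t/3) + 9*sin(2*t/3)/2) and diffusion = f_x = -9*x^2*sin(2*t/3)/2. Substituting x = B_t:
  d(-3*B_t^3*sin(2*t/3)/2) = (-B_t*(B_t^2*cos(2*t/3) + 9*sin(2*t/3)/2)) dt + (-9*B_t^2*sin(2*t/3)/2) dB_t.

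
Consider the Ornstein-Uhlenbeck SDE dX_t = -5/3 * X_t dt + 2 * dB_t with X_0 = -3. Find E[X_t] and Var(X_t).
E[X_t] = -3*exp(-5*t/3); Var(X_t) = 6/5 - 6*exp(-10*t/3)/5

The OU SDE dX = -theta X dt + sigma dB admits the integrating factor exp(theta t): d(exp(theta t) X_t) = sigma exp(theta t) dB_t. Integrating from 0 to t:
  X_t = x_0 * exp(-theta t) + sigma * int_0^t exp(-theta (t-s)) dB_s.
The Itô integral has mean 0 and (by the Itô isometry) variance sigma^2 * int_0^t exp(-2 theta (t - s)) ds = sigma^2 * (1 - exp(-2 theta t)) / (2 theta).
With theta = 5/3, sigma = 2, x_0 = -3:
  E[X_t] = -3 * exp(-5/3 t) = -3*exp(-5*t/3)
  Var(X_t) = (2)^2 * (1 - exp(-2*5/3 t)) / (2 * 5/3) = 6/5 - 6*exp(-10*t/3)/5.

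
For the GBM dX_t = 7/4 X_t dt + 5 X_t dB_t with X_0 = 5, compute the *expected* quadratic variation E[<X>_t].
E[<X>_t] = 1250*exp(57*t/2)/57 - 1250/57

<X>_t = int_0^t (5 * X_s)^2 ds. Taking expectation inside the integral: E[<X>_t] = 5^2 * int_0^t E[X_s^2] ds. For GBM, E[X_s^2] = x_0^2 * exp((2 mu + sigma^2) s). Integrating:
  E[<X>_t] = 5^2 * 5^2 * (exp((2*(7/4) + 5^2) t) - 1) / (2*(7/4) + 5^2)
           = 5^2 * 5^2 * (exp((57/2) t) - 1) / (57/2) = 1250*exp(57*t/2)/57 - 1250/57.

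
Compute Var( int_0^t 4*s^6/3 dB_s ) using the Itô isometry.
Var = 16*t^13/117

The Itô integral of a deterministic integrand f(s) has mean 0 because each increment f(s) * (B_{s+ds} - B_s) has mean 0. By the Itô isometry:
  Var( int_0^t f(s) dB_s ) = E[ (int_0^t f(s) dB_s)^2 ] = int_0^t f(s)^2 ds.
Here f(s) = 4*s^6/3, so f(s)^2 = 16*s^12/9. Integrate:
  int_0^t (16*s^12/9) ds = 16*t^13/117.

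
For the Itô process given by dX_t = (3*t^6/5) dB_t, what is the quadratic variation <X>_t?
<X>_t = 9*t^13/325

For an Itô process dX_t = a(t) dt + b(t) dB_t, the quadratic variation is <X>_t = int_0^t b(s)^2 ds (the drift term does not contribute). Here b(s) = 3*s^6/5, so
  b(s)^2 = 9*s^12/25.
Integrating from 0 to t:
  <X>_t = int_0^t (9*s^12/25) ds = 9*t^13/325.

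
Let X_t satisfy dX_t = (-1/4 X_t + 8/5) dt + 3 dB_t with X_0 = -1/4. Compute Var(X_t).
Var(X_t) = 18 - 18*exp(-t/2)

The variance V(t) = Var(X_t) satisfies V'(t) = 2 a V(t) + c^2 with V(0) = 0 (drift coefficient is linear in X, diffusion is constant). With a = -1/4, c = 3, the solution is
  V(t) = (c^2 / (2 a)) * (exp(2 a t) - 1)
       = (3^2 / (2*(-1/4))) * (exp((-1/2) t) - 1)
       = 18 - 18*exp(-t/2).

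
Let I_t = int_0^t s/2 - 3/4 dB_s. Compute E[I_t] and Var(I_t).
E[I_t] = 0; Var(I_t) = t*(4*t^2 - 18*t + 27)/48

The Itô integral of a deterministic integrand f(s) has mean 0 because each increment f(s) * (B_{s+ds} - B_s) has mean 0. By the Itô isometry:
  Var( int_0^t f(s) dB_s ) = E[ (int_0^t f(s) dB_s)^2 ] = int_0^t f(s)^2 ds.
Here f(s) = s/2 - 3/4, so f(s)^2 = (2*s - 3)^2/16. Integrate:
  int_0^t ((2*s - 3)^2/16) ds = t*(4*t^2 - 18*t + 27)/48.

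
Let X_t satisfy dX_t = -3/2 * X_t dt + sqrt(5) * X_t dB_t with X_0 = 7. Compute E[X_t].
E[X_t] = 7*exp(-3*t/2)

For GBM dX = mu X dt + sigma X dB with X_0 = x_0, apply Itô to Y = log X: dY = (mu - sigma^2/2) dt + sigma dB, so Y_t = log(x_0) + (mu - sigma^2/2) t + sigma B_t and hence X_t = x_0 * exp((mu - sigma^2/2) t + sigma B_t).
With mu = -3/2, sigma = sqrt(5), x_0 = 7, this gives:
  X_t = 7 * exp((-4) * t + (sqrt(5)) * B_t).
Since sigma*B_t ~ Normal(0, sigma^2 t), E[exp(sigma*B_t)] = exp(sigma^2 t / 2); so E[X_t] = x_0 * exp((mu - sigma^2/2) t) * exp(sigma^2 t / 2) = x_0 * exp(mu t) = 7*exp(-3*t/2).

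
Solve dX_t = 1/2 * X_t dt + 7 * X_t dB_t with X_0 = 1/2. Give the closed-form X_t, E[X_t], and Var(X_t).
X_t = 1/2 * exp((-24) t + (7) B_t); E[X_t] = exp(t/2)/2; Var(X_t) = (exp(49*t) - 1)*exp(t)/4

For GBM dX = mu X dt + sigma X dB with X_0 = x_0, apply Itô to Y = log X: dY = (mu - sigma^2/2) dt + sigma dB, so Y_t = log(x_0) + (mu - sigma^2/2) t + sigma B_t and hence X_t = x_0 * exp((mu - sigma^2/2) t + sigma B_t).
With mu = 1/2, sigma = 7, x_0 = 1/2, this gives:
  X_t = 1/2 * exp((-24) * t + (7) * B_t).
Since sigma*B_t ~ Normal(0, sigma^2 t), E[exp(sigma*B_t)] = exp(sigma^2 t / 2); so E[X_t] = x_0 * exp((mu - sigma^2/2) t) * exp(sigma^2 t / 2) = x_0 * exp(mu t) = exp(t/2)/2.
Var(X_t) = E[X_t^2] - (E[X_t])^2 = x_0^2 * exp(2 mu t) * (exp(sigma^2 t) - 1) = (exp(49*t) - 1)*exp(t)/4.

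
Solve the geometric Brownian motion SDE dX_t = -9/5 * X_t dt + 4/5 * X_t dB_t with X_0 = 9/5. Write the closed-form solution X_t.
X_t = 9/5 * exp((-53/25) * t + (4/5) * B_t)

For GBM dX = mu X dt + sigma X dB with X_0 = x_0, apply Itô to Y = log X: dY = (mu - sigma^2/2) dt + sigma dB, so Y_t = log(x_0) + (mu - sigma^2/2) t + sigma B_t and hence X_t = x_0 * exp((mu - sigma^2/2) t + sigma B_t).
With mu = -9/5, sigma = 4/5, x_0 = 9/5, this gives:
  X_t = 9/5 * exp((-53/25) * t + (4/5) * B_t).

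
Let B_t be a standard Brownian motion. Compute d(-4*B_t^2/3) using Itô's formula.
d(-4*B_t^2/3) = (-4/3) dt + (-8*B_t/3) dB_t

Itô's formula for f(B_t) gives d f(B_t) = f'(B_t) dB_t + (1/2) f''(B_t) dt. Compute derivatives of f(x) = -4*x^2/3:
  f'(x)  = -8*x/3
  f''(x) = -8/3
Substitute x = B_t and multiply the f'' term by 1/2:
  drift     = (1/2) * (-8/3) evaluated at B_t = -4/3
  diffusion = (-8*x/3) evaluated at B_t = -8*B_t/3
Therefore d(-4*B_t^2/3) = (-4/3) dt + (-8*B_t/3) dB_t.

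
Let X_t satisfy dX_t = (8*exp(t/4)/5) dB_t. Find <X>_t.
<X>_t = 128*exp(t/2)/25 - 128/25

For an Itô process dX_t = a(t) dt + b(t) dB_t, the quadratic variation is <X>_t = int_0^t b(s)^2 ds (the drift term does not contribute). Here b(s) = 8*exp(s/4)/5, so
  b(s)^2 = 64*exp(s/2)/25.
Integrating from 0 to t:
  <X>_t = int_0^t (64*exp(s/2)/25) ds = 128*exp(t/2)/25 - 128/25.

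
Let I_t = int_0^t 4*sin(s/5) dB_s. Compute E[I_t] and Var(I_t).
E[I_t] = 0; Var(I_t) = 8*t - 20*sin(2*t/5)

The Itô integral of a deterministic integrand f(s) has mean 0 because each increment f(s) * (B_{s+ds} - B_s) has mean 0. By the Itô isometry:
  Var( int_0^t f(s) dB_s ) = E[ (int_0^t f(s) dB_s)^2 ] = int_0^t f(s)^2 ds.
Here f(s) = 4*sin(s/5), so f(s)^2 = 16*sin(s/5)^2. Integrate:
  int_0^t (16*sin(s/5)^2) ds = 8*t - 20*sin(2*t/5).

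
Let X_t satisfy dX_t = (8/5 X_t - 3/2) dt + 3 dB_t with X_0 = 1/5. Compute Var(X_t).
Var(X_t) = 45*exp(16*t/5)/16 - 45/16

The variance V(t) = Var(X_t) satisfies V'(t) = 2 a V(t) + c^2 with V(0) = 0 (drift coefficient is linear in X, diffusion is constant). With a = 8/5, c = 3, the solution is
  V(t) = (c^2 / (2 a)) * (exp(2 a t) - 1)
       = (3^2 / (2*(8/5))) * (exp((16/5) t) - 1)
       = 45*exp(16*t/5)/16 - 45/16.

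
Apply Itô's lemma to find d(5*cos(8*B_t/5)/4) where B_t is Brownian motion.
d(5*cos(8*B_t/5)/4) = (-8*cos(8*B_t/5)/5) dt + (-2*sin(8*B_t/5)) dB_t

Itô's formula for f(B_t) gives d f(B_t) = f'(B_t) dB_t + (1/2) f''(B_t) dt. Compute derivatives of f(x) = 5*cos(8*x/5)/4:
  f'(x)  = -2*sin(8*x/5)
  f''(x) = -16*cos(8*x/5)/5
Substitute x = B_t and multiply the f'' term by 1/2:
  drift     = (1/2) * (-16*cos(8*x/5)/5) evaluated at B_t = -8*cos(8*B_t/5)/5
  diffusion = (-2*sin(8*x/5)) evaluated at B_t = -2*sin(8*B_t/5)
Therefore d(5*cos(8*B_t/5)/4) = (-8*cos(8*B_t/5)/5) dt + (-2*sin(8*B_t/5)) dB_t.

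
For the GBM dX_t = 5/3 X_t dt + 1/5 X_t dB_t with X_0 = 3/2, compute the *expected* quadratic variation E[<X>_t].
E[<X>_t] = 27*exp(253*t/75)/1012 - 27/1012

<X>_t = int_0^t ((1/5) * X_s)^2 ds. Taking expectation inside the integral: E[<X>_t] = (1/5)^2 * int_0^t E[X_s^2] ds. For GBM, E[X_s^2] = x_0^2 * exp((2 mu + sigma^2) s). Integrating:
  E[<X>_t] = (1/5)^2 * (3/2)^2 * (exp((2*(5/3) + (1/5)^2) t) - 1) / (2*(5/3) + (1/5)^2)
           = (1/5)^2 * (3/2)^2 * (exp((253/75) t) - 1) / (253/75) = 27*exp(253*t/75)/1012 - 27/1012.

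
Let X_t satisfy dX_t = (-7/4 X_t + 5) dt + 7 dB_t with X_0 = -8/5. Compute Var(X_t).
Var(X_t) = 14 - 14*exp(-7*t/2)

The variance V(t) = Var(X_t) satisfies V'(t) = 2 a V(t) + c^2 with V(0) = 0 (drift coefficient is linear in X, diffusion is constant). With a = -7/4, c = 7, the solution is
  V(t) = (c^2 / (2 a)) * (exp(2 a t) - 1)
       = (7^2 / (2*(-7/4))) * (exp((-7/2) t) - 1)
       = 14 - 14*exp(-7*t/2).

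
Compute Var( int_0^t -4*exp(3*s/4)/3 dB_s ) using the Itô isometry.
Var = 32*exp(3*t/2)/27 - 32/27

The Itô integral of a deterministic integrand f(s) has mean 0 because each increment f(s) * (B_{s+ds} - B_s) has mean 0. By the Itô isometry:
  Var( int_0^t f(s) dB_s ) = E[ (int_0^t f(s) dB_s)^2 ] = int_0^t f(s)^2 ds.
Here f(s) = -4*exp(3*s/4)/3, so f(s)^2 = 16*exp(3*s/2)/9. Integrate:
  int_0^t (16*exp(3*s/2)/9) ds = 32*exp(3*t/2)/27 - 32/27.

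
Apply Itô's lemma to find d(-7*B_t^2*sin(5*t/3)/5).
d(-7*B_t^2*sin(5*t/3)/5) = (-7*B_t^2*cos(5*t/3)/3 - 7*sin(5*t/3)/5) dt + (-14*B_t*sin(5*t/3)/5) dB_t

Itô's formula for f(t, x): d f(t, B_t) = (f_t + (1/2) f_xx) dt + f_x dB_t. Compute partials of f(t, x) = -7*x^2*sin(5*t/3)/5:
  f_t(t,x)  = -7*x^2*cos(5*t/3)/3
  f_x(t,x)  = -14*x*sin(5*t/3)/5
  f_xx(t,x) = -14*sin(5*t/3)/5
Assemble drift = f_t + (1/2) f_xx = -7*x^2*cos(5*t/3)/3 - 7*sin(5*t/3)/5 and diffusion = f_x = -14*x*sin(5*t/3)/5. Substituting x = B_t:
  d(-7*B_t^2*sin(5*t/3)/5) = (-7*B_t^2*cos(5*t/3)/3 - 7*sin(5*t/3)/5) dt + (-14*B_t*sin(5*t/3)/5) dB_t.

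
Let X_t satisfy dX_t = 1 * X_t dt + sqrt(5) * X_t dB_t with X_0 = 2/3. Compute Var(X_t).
Var(X_t) = 4*(exp(5*t) - 1)*exp(2*t)/9

For GBM dX = mu X dt + sigma X dB with X_0 = x_0, apply Itô to Y = log X: dY = (mu - sigma^2/2) dt + sigma dB, so Y_t = log(x_0) + (mu - sigma^2/2) t + sigma B_t and hence X_t = x_0 * exp((mu - sigma^2/2) t + sigma B_t).
With mu = 1, sigma = sqrt(5), x_0 = 2/3, this gives:
  X_t = 2/3 * exp((-3/2) * t + (sqrt(5)) * B_t).
Since sigma*B_t ~ Normal(0, sigma^2 t), E[exp(sigma*B_t)] = exp(sigma^2 t / 2); so E[X_t] = x_0 * exp((mu - sigma^2/2) t) * exp(sigma^2 t / 2) = x_0 * exp(mu t) = 2*exp(t)/3.
Var(X_t) = E[X_t^2] - (E[X_t])^2 = x_0^2 * exp(2 mu t) * (exp(sigma^2 t) - 1) = 4*(exp(5*t) - 1)*exp(2*t)/9.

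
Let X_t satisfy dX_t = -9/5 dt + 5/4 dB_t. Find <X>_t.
<X>_t = 25*t/16

For an Itô process dX_t = a(t) dt + b(t) dB_t, the quadratic variation is <X>_t = int_0^t b(s)^2 ds (the drift term does not contribute). Here b(s) = 5/4, so
  b(s)^2 = 25/16.
Integrating from 0 to t:
  <X>_t = int_0^t (25/16) ds = 25*t/16.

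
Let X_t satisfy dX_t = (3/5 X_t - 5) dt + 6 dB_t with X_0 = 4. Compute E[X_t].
E[X_t] = 25/3 - 13*exp(3*t/5)/3

Taking expectations and using E[dB_t] = 0, the mean m(t) = E[X_t] satisfies the ODE m'(t) = a m(t) + b with m(0) = x_0. With a = 3/5, b = -5, x_0 = 4, the solution is
  m(t) = x_0 * exp(a t) + (b/a) * (exp(a t) - 1)
       = 4 * exp((3/5) t) + ((-5)/(3/5)) * (exp((3/5) t) - 1)
       = 25/3 - 13*exp(3*t/5)/3.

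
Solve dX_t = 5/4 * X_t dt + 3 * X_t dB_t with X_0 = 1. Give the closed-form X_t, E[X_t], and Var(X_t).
X_t = 1 * exp((-13/4) t + (3) B_t); E[X_t] = exp(5*t/4); Var(X_t) = (exp(9*t) - 1)*exp(5*t/2)

For GBM dX = mu X dt + sigma X dB with X_0 = x_0, apply Itô to Y = log X: dY = (mu - sigma^2/2) dt + sigma dB, so Y_t = log(x_0) + (mu - sigma^2/2) t + sigma B_t and hence X_t = x_0 * exp((mu - sigma^2/2) t + sigma B_t).
With mu = 5/4, sigma = 3, x_0 = 1, this gives:
  X_t = 1 * exp((-13/4) * t + (3) * B_t).
Since sigma*B_t ~ Normal(0, sigma^2 t), E[exp(sigma*B_t)] = exp(sigma^2 t / 2); so E[X_t] = x_0 * exp((mu - sigma^2/2) t) * exp(sigma^2 t / 2) = x_0 * exp(mu t) = exp(5*t/4).
Var(X_t) = E[X_t^2] - (E[X_t])^2 = x_0^2 * exp(2 mu t) * (exp(sigma^2 t) - 1) = (exp(9*t) - 1)*exp(5*t/2).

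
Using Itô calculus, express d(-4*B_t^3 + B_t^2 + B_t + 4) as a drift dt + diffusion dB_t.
d(-4*B_t^3 + B_t^2 + B_t + 4) = (1 - 12*B_t) dt + (-12*B_t^2 + 2*B_t + 1) dB_t

Itô's formula for f(B_t) gives d f(B_t) = f'(B_t) dB_t + (1/2) f''(B_t) dt. Compute derivatives of f(x) = -4*x^3 + x^2 + x + 4:
  f'(x)  = -12*x^2 + 2*x + 1
  f''(x) = 2 - 24*x
Substitute x = B_t and multiply the f'' term by 1/2:
  drift     = (1/2) * (2 - 24*x) evaluated at B_t = 1 - 12*B_t
  diffusion = (-12*x^2 + 2*x + 1) evaluated at B_t = -12*B_t^2 + 2*B_t + 1
Therefore d(-4*B_t^3 + B_t^2 + B_t + 4) = (1 - 12*B_t) dt + (-12*B_t^2 + 2*B_t + 1) dB_t.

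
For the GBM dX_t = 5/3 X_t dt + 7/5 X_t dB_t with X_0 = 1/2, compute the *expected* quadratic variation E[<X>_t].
E[<X>_t] = 147*exp(397*t/75)/1588 - 147/1588

<X>_t = int_0^t ((7/5) * X_s)^2 ds. Taking expectation inside the integral: E[<X>_t] = (7/5)^2 * int_0^t E[X_s^2] ds. For GBM, E[X_s^2] = x_0^2 * exp((2 mu + sigma^2) s). Integrating:
  E[<X>_t] = (7/5)^2 * (1/2)^2 * (exp((2*(5/3) + (7/5)^2) t) - 1) / (2*(5/3) + (7/5)^2)
           = (7/5)^2 * (1/2)^2 * (exp((397/75) t) - 1) / (397/75) = 147*exp(397*t/75)/1588 - 147/1588.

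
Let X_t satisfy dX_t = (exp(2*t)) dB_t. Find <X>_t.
<X>_t = exp(4*t)/4 - 1/4

For an Itô process dX_t = a(t) dt + b(t) dB_t, the quadratic variation is <X>_t = int_0^t b(s)^2 ds (the drift term does not contribute). Here b(s) = exp(2*s), so
  b(s)^2 = exp(4*s).
Integrating from 0 to t:
  <X>_t = int_0^t (exp(4*s)) ds = exp(4*t)/4 - 1/4.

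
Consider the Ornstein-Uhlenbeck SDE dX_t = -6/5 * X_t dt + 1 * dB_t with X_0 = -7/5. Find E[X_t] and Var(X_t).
E[X_t] = -7*exp(-6*t/5)/5; Var(X_t) = 5/12 - 5*exp(-12*t/5)/12

The OU SDE dX = -theta X dt + sigma dB admits the integrating factor exp(theta t): d(exp(theta t) X_t) = sigma exp(theta t) dB_t. Integrating from 0 to t:
  X_t = x_0 * exp(-theta t) + sigma * int_0^t exp(-theta (t-s)) dB_s.
The Itô integral has mean 0 and (by the Itô isometry) variance sigma^2 * int_0^t exp(-2 theta (t - s)) ds = sigma^2 * (1 - exp(-2 theta t)) / (2 theta).
With theta = 6/5, sigma = 1, x_0 = -7/5:
  E[X_t] = -7/5 * exp(-6/5 t) = -7*exp(-6*t/5)/5
  Var(X_t) = (1)^2 * (1 - exp(-2*6/5 t)) / (2 * 6/5) = 5/12 - 5*exp(-12*t/5)/12.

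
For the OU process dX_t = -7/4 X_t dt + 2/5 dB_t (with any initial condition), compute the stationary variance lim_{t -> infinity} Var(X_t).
lim Var(X_t) = 8/175

The OU SDE dX = -theta X dt + sigma dB admits the integrating factor exp(theta t): d(exp(theta t) X_t) = sigma exp(theta t) dB_t. Integrating from 0 to t gives X_t = x_0 * exp(-theta t) + sigma * int_0^t exp(-theta (t-s)) dB_s for any initial x_0. The Itô integral has variance (by the Itô isometry) sigma^2 * int_0^t exp(-2 theta (t - s)) ds = sigma^2 * (1 - exp(-2 theta t)) / (2 theta), independent of x_0.
With theta = 7/4, sigma = 2/5:
  Var(X_t) = (2/5)^2 * (1 - exp(-2*7/4 t)) / (2 * 7/4) = 8/175 - 8*exp(-7*t/2)/175.
As t -> infinity, exp(-2*7/4 t) -> 0, so the stationary variance is sigma^2 / (2 theta) = 8/175.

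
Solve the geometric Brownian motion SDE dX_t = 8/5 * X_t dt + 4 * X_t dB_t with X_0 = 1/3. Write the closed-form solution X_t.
X_t = 1/3 * exp((-32/5) * t + (4) * B_t)

For GBM dX = mu X dt + sigma X dB with X_0 = x_0, apply Itô to Y = log X: dY = (mu - sigma^2/2) dt + sigma dB, so Y_t = log(x_0) + (mu - sigma^2/2) t + sigma B_t and hence X_t = x_0 * exp((mu - sigma^2/2) t + sigma B_t).
With mu = 8/5, sigma = 4, x_0 = 1/3, this gives:
  X_t = 1/3 * exp((-32/5) * t + (4) * B_t).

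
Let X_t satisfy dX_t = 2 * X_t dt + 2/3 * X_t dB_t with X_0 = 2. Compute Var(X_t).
Var(X_t) = 4*(exp(4*t/9) - 1)*exp(4*t)

For GBM dX = mu X dt + sigma X dB with X_0 = x_0, apply Itô to Y = log X: dY = (mu - sigma^2/2) dt + sigma dB, so Y_t = log(x_0) + (mu - sigma^2/2) t + sigma B_t and hence X_t = x_0 * exp((mu - sigma^2/2) t + sigma B_t).
With mu = 2, sigma = 2/3, x_0 = 2, this gives:
  X_t = 2 * exp((16/9) * t + (2/3) * B_t).
Since sigma*B_t ~ Normal(0, sigma^2 t), E[exp(sigma*B_t)] = exp(sigma^2 t / 2); so E[X_t] = x_0 * exp((mu - sigma^2/2) t) * exp(sigma^2 t / 2) = x_0 * exp(mu t) = 2*exp(2*t).
Var(X_t) = E[X_t^2] - (E[X_t])^2 = x_0^2 * exp(2 mu t) * (exp(sigma^2 t) - 1) = 4*(exp(4*t/9) - 1)*exp(4*t).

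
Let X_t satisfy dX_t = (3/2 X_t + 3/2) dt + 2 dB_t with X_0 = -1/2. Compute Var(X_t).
Var(X_t) = 4*exp(3*t)/3 - 4/3

The variance V(t) = Var(X_t) satisfies V'(t) = 2 a V(t) + c^2 with V(0) = 0 (drift coefficient is linear in X, diffusion is constant). With a = 3/2, c = 2, the solution is
  V(t) = (c^2 / (2 a)) * (exp(2 a t) - 1)
       = (2^2 / (2*(3/2))) * (exp(3 t) - 1)
       = 4*exp(3*t)/3 - 4/3.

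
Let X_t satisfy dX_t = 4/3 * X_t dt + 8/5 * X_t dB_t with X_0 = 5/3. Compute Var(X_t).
Var(X_t) = 25*(exp(64*t/25) - 1)*exp(8*t/3)/9

For GBM dX = mu X dt + sigma X dB with X_0 = x_0, apply Itô to Y = log X: dY = (mu - sigma^2/2) dt + sigma dB, so Y_t = log(x_0) + (mu - sigma^2/2) t + sigma B_t and hence X_t = x_0 * exp((mu - sigma^2/2) t + sigma B_t).
With mu = 4/3, sigma = 8/5, x_0 = 5/3, this gives:
  X_t = 5/3 * exp((4/75) * t + (8/5) * B_t).
Since sigma*B_t ~ Normal(0, sigma^2 t), E[exp(sigma*B_t)] = exp(sigma^2 t / 2); so E[X_t] = x_0 * exp((mu - sigma^2/2) t) * exp(sigma^2 t / 2) = x_0 * exp(mu t) = 5*exp(4*t/3)/3.
Var(X_t) = E[X_t^2] - (E[X_t])^2 = x_0^2 * exp(2 mu t) * (exp(sigma^2 t) - 1) = 25*(exp(64*t/25) - 1)*exp(8*t/3)/9.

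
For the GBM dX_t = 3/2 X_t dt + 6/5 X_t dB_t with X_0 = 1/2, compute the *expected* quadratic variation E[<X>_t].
E[<X>_t] = 3*exp(111*t/25)/37 - 3/37

<X>_t = int_0^t ((6/5) * X_s)^2 ds. Taking expectation inside the integral: E[<X>_t] = (6/5)^2 * int_0^t E[X_s^2] ds. For GBM, E[X_s^2] = x_0^2 * exp((2 mu + sigma^2) s). Integrating:
  E[<X>_t] = (6/5)^2 * (1/2)^2 * (exp((2*(3/2) + (6/5)^2) t) - 1) / (2*(3/2) + (6/5)^2)
           = (6/5)^2 * (1/2)^2 * (exp((111/25) t) - 1) / (111/25) = 3*exp(111*t/25)/37 - 3/37.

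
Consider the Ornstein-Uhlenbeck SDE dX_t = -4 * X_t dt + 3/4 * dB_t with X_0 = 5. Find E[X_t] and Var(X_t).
E[X_t] = 5*exp(-4*t); Var(X_t) = 9/128 - 9*exp(-8*t)/128

The OU SDE dX = -theta X dt + sigma dB admits the integrating factor exp(theta t): d(exp(theta t) X_t) = sigma exp(theta t) dB_t. Integrating from 0 to t:
  X_t = x_0 * exp(-theta t) + sigma * int_0^t exp(-theta (t-s)) dB_s.
The Itô integral has mean 0 and (by the Itô isometry) variance sigma^2 * int_0^t exp(-2 theta (t - s)) ds = sigma^2 * (1 - exp(-2 theta t)) / (2 theta).
With theta = 4, sigma = 3/4, x_0 = 5:
  E[X_t] = 5 * exp(-4 t) = 5*exp(-4*t)
  Var(X_t) = (3/4)^2 * (1 - exp(-2*4 t)) / (2 * 4) = 9/128 - 9*exp(-8*t)/128.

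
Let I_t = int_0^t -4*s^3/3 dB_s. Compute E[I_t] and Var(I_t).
E[I_t] = 0; Var(I_t) = 16*t^7/63

The Itô integral of a deterministic integrand f(s) has mean 0 because each increment f(s) * (B_{s+ds} - B_s) has mean 0. By the Itô isometry:
  Var( int_0^t f(s) dB_s ) = E[ (int_0^t f(s) dB_s)^2 ] = int_0^t f(s)^2 ds.
Here f(s) = -4*s^3/3, so f(s)^2 = 16*s^6/9. Integrate:
  int_0^t (16*s^6/9) ds = 16*t^7/63.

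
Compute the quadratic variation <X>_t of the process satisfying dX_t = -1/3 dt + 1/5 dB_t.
<X>_t = t/25

For an Itô process dX_t = a(t) dt + b(t) dB_t, the quadratic variation is <X>_t = int_0^t b(s)^2 ds (the drift term does not contribute). Here b(s) = 1/5, so
  b(s)^2 = 1/25.
Integrating from 0 to t:
  <X>_t = int_0^t (1/25) ds = t/25.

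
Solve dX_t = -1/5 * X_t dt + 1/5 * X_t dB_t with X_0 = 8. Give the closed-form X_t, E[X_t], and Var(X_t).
X_t = 8 * exp((-11/50) t + (1/5) B_t); E[X_t] = 8*exp(-t/5); Var(X_t) = (64*exp(t/25) - 64)*exp(-2*t/5)

For GBM dX = mu X dt + sigma X dB with X_0 = x_0, apply Itô to Y = log X: dY = (mu - sigma^2/2) dt + sigma dB, so Y_t = log(x_0) + (mu - sigma^2/2) t + sigma B_t and hence X_t = x_0 * exp((mu - sigma^2/2) t + sigma B_t).
With mu = -1/5, sigma = 1/5, x_0 = 8, this gives:
  X_t = 8 * exp((-11/50) * t + (1/5) * B_t).
Since sigma*B_t ~ Normal(0, sigma^2 t), E[exp(sigma*B_t)] = exp(sigma^2 t / 2); so E[X_t] = x_0 * exp((mu - sigma^2/2) t) * exp(sigma^2 t / 2) = x_0 * exp(mu t) = 8*exp(-t/5).
Var(X_t) = E[X_t^2] - (E[X_t])^2 = x_0^2 * exp(2 mu t) * (exp(sigma^2 t) - 1) = (64*exp(t/25) - 64)*exp(-2*t/5).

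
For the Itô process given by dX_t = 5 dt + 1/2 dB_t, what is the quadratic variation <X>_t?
<X>_t = t/4

For an Itô process dX_t = a(t) dt + b(t) dB_t, the quadratic variation is <X>_t = int_0^t b(s)^2 ds (the drift term does not contribute). Here b(s) = 1/2, so
  b(s)^2 = 1/4.
Integrating from 0 to t:
  <X>_t = int_0^t (1/4) ds = t/4.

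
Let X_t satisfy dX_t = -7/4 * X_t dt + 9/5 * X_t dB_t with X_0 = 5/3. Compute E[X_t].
E[X_t] = 5*exp(-7*t/4)/3

For GBM dX = mu X dt + sigma X dB with X_0 = x_0, apply Itô to Y = log X: dY = (mu - sigma^2/2) dt + sigma dB, so Y_t = log(x_0) + (mu - sigma^2/2) t + sigma B_t and hence X_t = x_0 * exp((mu - sigma^2/2) t + sigma B_t).
With mu = -7/4, sigma = 9/5, x_0 = 5/3, this gives:
  X_t = 5/3 * exp((-337/100) * t + (9/5) * B_t).
Since sigma*B_t ~ Normal(0, sigma^2 t), E[exp(sigma*B_t)] = exp(sigma^2 t / 2); so E[X_t] = x_0 * exp((mu - sigma^2/2) t) * exp(sigma^2 t / 2) = x_0 * exp(mu t) = 5*exp(-7*t/4)/3.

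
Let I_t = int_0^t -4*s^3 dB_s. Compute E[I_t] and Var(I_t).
E[I_t] = 0; Var(I_t) = 16*t^7/7

The Itô integral of a deterministic integrand f(s) has mean 0 because each increment f(s) * (B_{s+ds} - B_s) has mean 0. By the Itô isometry:
  Var( int_0^t f(s) dB_s ) = E[ (int_0^t f(s) dB_s)^2 ] = int_0^t f(s)^2 ds.
Here f(s) = -4*s^3, so f(s)^2 = 16*s^6. Integrate:
  int_0^t (16*s^6) ds = 16*t^7/7.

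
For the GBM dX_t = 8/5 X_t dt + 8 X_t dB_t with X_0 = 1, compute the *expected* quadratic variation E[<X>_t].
E[<X>_t] = 20*exp(336*t/5)/21 - 20/21

<X>_t = int_0^t (8 * X_s)^2 ds. Taking expectation inside the integral: E[<X>_t] = 8^2 * int_0^t E[X_s^2] ds. For GBM, E[X_s^2] = x_0^2 * exp((2 mu + sigma^2) s). Integrating:
  E[<X>_t] = 8^2 * 1^2 * (exp((2*(8/5) + 8^2) t) - 1) / (2*(8/5) + 8^2)
           = 8^2 * 1^2 * (exp((336/5) t) - 1) / (336/5) = 20*exp(336*t/5)/21 - 20/21.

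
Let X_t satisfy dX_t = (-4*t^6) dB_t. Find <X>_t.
<X>_t = 16*t^13/13

For an Itô process dX_t = a(t) dt + b(t) dB_t, the quadratic variation is <X>_t = int_0^t b(s)^2 ds (the drift term does not contribute). Here b(s) = -4*s^6, so
  b(s)^2 = 16*s^12.
Integrating from 0 to t:
  <X>_t = int_0^t (16*s^12) ds = 16*t^13/13.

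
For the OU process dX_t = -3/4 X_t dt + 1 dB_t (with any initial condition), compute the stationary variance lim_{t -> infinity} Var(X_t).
lim Var(X_t) = 2/3

The OU SDE dX = -theta X dt + sigma dB admits the integrating factor exp(theta t): d(exp(theta t) X_t) = sigma exp(theta t) dB_t. Integrating from 0 to t gives X_t = x_0 * exp(-theta t) + sigma * int_0^t exp(-theta (t-s)) dB_s for any initial x_0. The Itô integral has variance (by the Itô isometry) sigma^2 * int_0^t exp(-2 theta (t - s)) ds = sigma^2 * (1 - exp(-2 theta t)) / (2 theta), independent of x_0.
With theta = 3/4, sigma = 1:
  Var(X_t) = (1)^2 * (1 - exp(-2*3/4 t)) / (2 * 3/4) = 2/3 - 2*exp(-3*t/2)/3.
As t -> infinity, exp(-2*3/4 t) -> 0, so the stationary variance is sigma^2 / (2 theta) = 2/3.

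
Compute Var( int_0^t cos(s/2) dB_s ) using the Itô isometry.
Var = t/2 + sin(t)/2

The Itô integral of a deterministic integrand f(s) has mean 0 because each increment f(s) * (B_{s+ds} - B_s) has mean 0. By the Itô isometry:
  Var( int_0^t f(s) dB_s ) = E[ (int_0^t f(s) dB_s)^2 ] = int_0^t f(s)^2 ds.
Here f(s) = cos(s/2), so f(s)^2 = cos(s/2)^2. Integrate:
  int_0^t (cos(s/2)^2) ds = t/2 + sin(t)/2.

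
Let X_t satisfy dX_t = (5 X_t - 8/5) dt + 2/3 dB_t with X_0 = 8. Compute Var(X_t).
Var(X_t) = 2*exp(10*t)/45 - 2/45

The variance V(t) = Var(X_t) satisfies V'(t) = 2 a V(t) + c^2 with V(0) = 0 (drift coefficient is linear in X, diffusion is constant). With a = 5, c = 2/3, the solution is
  V(t) = (c^2 / (2 a)) * (exp(2 a t) - 1)
       = ((2/3)^2 / (2*5)) * (exp(10 t) - 1)
       = 2*exp(10*t)/45 - 2/45.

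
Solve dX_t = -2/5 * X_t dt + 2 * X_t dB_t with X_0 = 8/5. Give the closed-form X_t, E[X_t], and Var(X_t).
X_t = 8/5 * exp((-12/5) t + (2) B_t); E[X_t] = 8*exp(-2*t/5)/5; Var(X_t) = (64*exp(4*t) - 64)*exp(-4*t/5)/25

For GBM dX = mu X dt + sigma X dB with X_0 = x_0, apply Itô to Y = log X: dY = (mu - sigma^2/2) dt + sigma dB, so Y_t = log(x_0) + (mu - sigma^2/2) t + sigma B_t and hence X_t = x_0 * exp((mu - sigma^2/2) t + sigma B_t).
With mu = -2/5, sigma = 2, x_0 = 8/5, this gives:
  X_t = 8/5 * exp((-12/5) * t + (2) * B_t).
Since sigma*B_t ~ Normal(0, sigma^2 t), E[exp(sigma*B_t)] = exp(sigma^2 t / 2); so E[X_t] = x_0 * exp((mu - sigma^2/2) t) * exp(sigma^2 t / 2) = x_0 * exp(mu t) = 8*exp(-2*t/5)/5.
Var(X_t) = E[X_t^2] - (E[X_t])^2 = x_0^2 * exp(2 mu t) * (exp(sigma^2 t) - 1) = (64*exp(4*t) - 64)*exp(-4*t/5)/25.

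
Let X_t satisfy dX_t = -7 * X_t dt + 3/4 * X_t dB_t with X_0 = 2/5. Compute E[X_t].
E[X_t] = 2*exp(-7*t)/5

For GBM dX = mu X dt + sigma X dB with X_0 = x_0, apply Itô to Y = log X: dY = (mu - sigma^2/2) dt + sigma dB, so Y_t = log(x_0) + (mu - sigma^2/2) t + sigma B_t and hence X_t = x_0 * exp((mu - sigma^2/2) t + sigma B_t).
With mu = -7, sigma = 3/4, x_0 = 2/5, this gives:
  X_t = 2/5 * exp((-233/32) * t + (3/4) * B_t).
Since sigma*B_t ~ Normal(0, sigma^2 t), E[exp(sigma*B_t)] = exp(sigma^2 t / 2); so E[X_t] = x_0 * exp((mu - sigma^2/2) t) * exp(sigma^2 t / 2) = x_0 * exp(mu t) = 2*exp(-7*t)/5.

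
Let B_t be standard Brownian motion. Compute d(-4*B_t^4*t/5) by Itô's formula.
d(-4*B_t^4*t/5) = (4*B_t^2*(-B_t^2 - 6*t)/5) dt + (-16*B_t^3*t/5) dB_t

Itô's formula for f(t, x): d f(t, B_t) = (f_t + (1/2) f_xx) dt + f_x dB_t. Compute partials of f(t, x) = -4*t*x^4/5:
  f_t(t,x)  = -4*x^4/5
  f_x(t,x)  = -16*t*x^3/5
  f_xx(t,x) = -48*t*x^2/5
Assemble drift = f_t + (1/2) f_xx = 4*x^2*(-6*t - x^2)/5 and diffusion = f_x = -16*t*x^3/5. Substituting x = B_t:
  d(-4*B_t^4*t/5) = (4*B_t^2*(-B_t^2 - 6*t)/5) dt + (-16*B_t^3*t/5) dB_t.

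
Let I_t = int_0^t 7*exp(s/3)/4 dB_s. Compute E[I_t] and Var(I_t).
E[I_t] = 0; Var(I_t) = 147*exp(2*t/3)/32 - 147/32

The Itô integral of a deterministic integrand f(s) has mean 0 because each increment f(s) * (B_{s+ds} - B_s) has mean 0. By the Itô isometry:
  Var( int_0^t f(s) dB_s ) = E[ (int_0^t f(s) dB_s)^2 ] = int_0^t f(s)^2 ds.
Here f(s) = 7*exp(s/3)/4, so f(s)^2 = 49*exp(2*s/3)/16. Integrate:
  int_0^t (49*exp(2*s/3)/16) ds = 147*exp(2*t/3)/32 - 147/32.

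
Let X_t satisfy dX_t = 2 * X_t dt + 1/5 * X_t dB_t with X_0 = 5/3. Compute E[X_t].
E[X_t] = 5*exp(2*t)/3

For GBM dX = mu X dt + sigma X dB with X_0 = x_0, apply Itô to Y = log X: dY = (mu - sigma^2/2) dt + sigma dB, so Y_t = log(x_0) + (mu - sigma^2/2) t + sigma B_t and hence X_t = x_0 * exp((mu - sigma^2/2) t + sigma B_t).
With mu = 2, sigma = 1/5, x_0 = 5/3, this gives:
  X_t = 5/3 * exp((99/50) * t + (1/5) * B_t).
Since sigma*B_t ~ Normal(0, sigma^2 t), E[exp(sigma*B_t)] = exp(sigma^2 t / 2); so E[X_t] = x_0 * exp((mu - sigma^2/2) t) * exp(sigma^2 t / 2) = x_0 * exp(mu t) = 5*exp(2*t)/3.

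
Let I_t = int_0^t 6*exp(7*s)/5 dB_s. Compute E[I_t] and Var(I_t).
E[I_t] = 0; Var(I_t) = 18*exp(14*t)/175 - 18/175

The Itô integral of a deterministic integrand f(s) has mean 0 because each increment f(s) * (B_{s+ds} - B_s) has mean 0. By the Itô isometry:
  Var( int_0^t f(s) dB_s ) = E[ (int_0^t f(s) dB_s)^2 ] = int_0^t f(s)^2 ds.
Here f(s) = 6*exp(7*s)/5, so f(s)^2 = 36*exp(14*s)/25. Integrate:
  int_0^t (36*exp(14*s)/25) ds = 18*exp(14*t)/175 - 18/175.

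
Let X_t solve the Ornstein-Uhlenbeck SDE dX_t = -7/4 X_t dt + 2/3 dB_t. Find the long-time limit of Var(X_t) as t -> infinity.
lim Var(X_t) = 8/63

The OU SDE dX = -theta X dt + sigma dB admits the integrating factor exp(theta t): d(exp(theta t) X_t) = sigma exp(theta t) dB_t. Integrating from 0 to t gives X_t = x_0 * exp(-theta t) + sigma * int_0^t exp(-theta (t-s)) dB_s for any initial x_0. The Itô integral has variance (by the Itô isometry) sigma^2 * int_0^t exp(-2 theta (t - s)) ds = sigma^2 * (1 - exp(-2 theta t)) / (2 theta), independent of x_0.
With theta = 7/4, sigma = 2/3:
  Var(X_t) = (2/3)^2 * (1 - exp(-2*7/4 t)) / (2 * 7/4) = 8/63 - 8*exp(-7*t/2)/63.
As t -> infinity, exp(-2*7/4 t) -> 0, so the stationary variance is sigma^2 / (2 theta) = 8/63.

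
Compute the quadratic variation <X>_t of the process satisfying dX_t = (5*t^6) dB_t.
<X>_t = 25*t^13/13

For an Itô process dX_t = a(t) dt + b(t) dB_t, the quadratic variation is <X>_t = int_0^t b(s)^2 ds (the drift term does not contribute). Here b(s) = 5*s^6, so
  b(s)^2 = 25*s^12.
Integrating from 0 to t:
  <X>_t = int_0^t (25*s^12) ds = 25*t^13/13.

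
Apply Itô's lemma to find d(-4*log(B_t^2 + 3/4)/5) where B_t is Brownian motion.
d(-4*log(B_t^2 + 3/4)/5) = (16*(4*B_t^2 - 3)/(5*(4*B_t^2 + 3)^2)) dt + (-32*B_t/(20*B_t^2 + 15)) dB_t

Itô's formula for f(B_t) gives d f(B_t) = f'(B_t) dB_t + (1/2) f''(B_t) dt. Compute derivatives of f(x) = -4*log(x^2 + 3/4)/5:
  f'(x)  = -32*x/(20*x^2 + 15)
  f''(x) = 32*(4*x^2 - 3)/(5*(4*x^2 + 3)^2)
Substitute x = B_t and multiply the f'' term by 1/2:
  drift     = (1/2) * (32*(4*x^2 - 3)/(5*(4*x^2 + 3)^2)) evaluated at B_t = 16*(4*B_t^2 - 3)/(5*(4*B_t^2 + 3)^2)
  diffusion = (-32*x/(20*x^2 + 15)) evaluated at B_t = -32*B_t/(20*B_t^2 + 15)
Therefore d(-4*log(B_t^2 + 3/4)/5) = (16*(4*B_t^2 - 3)/(5*(4*B_t^2 + 3)^2)) dt + (-32*B_t/(20*B_t^2 + 15)) dB_t.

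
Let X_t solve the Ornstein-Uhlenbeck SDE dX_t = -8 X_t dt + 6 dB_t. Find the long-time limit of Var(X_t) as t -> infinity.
lim Var(X_t) = 9/4

The OU SDE dX = -theta X dt + sigma dB admits the integrating factor exp(theta t): d(exp(theta t) X_t) = sigma exp(theta t) dB_t. Integrating from 0 to t gives X_t = x_0 * exp(-theta t) + sigma * int_0^t exp(-theta (t-s)) dB_s for any initial x_0. The Itô integral has variance (by the Itô isometry) sigma^2 * int_0^t exp(-2 theta (t - s)) ds = sigma^2 * (1 - exp(-2 theta t)) / (2 theta), independent of x_0.
With theta = 8, sigma = 6:
  Var(X_t) = (6)^2 * (1 - exp(-2*8 t)) / (2 * 8) = 9/4 - 9*exp(-16*t)/4.
As t -> infinity, exp(-2*8 t) -> 0, so the stationary variance is sigma^2 / (2 theta) = 9/4.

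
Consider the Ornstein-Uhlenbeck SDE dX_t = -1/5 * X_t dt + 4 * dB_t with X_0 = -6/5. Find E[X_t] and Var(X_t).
E[X_t] = -6*exp(-t/5)/5; Var(X_t) = 40 - 40*exp(-2*t/5)

The OU SDE dX = -theta X dt + sigma dB admits the integrating factor exp(theta t): d(exp(theta t) X_t) = sigma exp(theta t) dB_t. Integrating from 0 to t:
  X_t = x_0 * exp(-theta t) + sigma * int_0^t exp(-theta (t-s)) dB_s.
The Itô integral has mean 0 and (by the Itô isometry) variance sigma^2 * int_0^t exp(-2 theta (t - s)) ds = sigma^2 * (1 - exp(-2 theta t)) / (2 theta).
With theta = 1/5, sigma = 4, x_0 = -6/5:
  E[X_t] = -6/5 * exp(-1/5 t) = -6*exp(-t/5)/5
  Var(X_t) = (4)^2 * (1 - exp(-2*1/5 t)) / (2 * 1/5) = 40 - 40*exp(-2*t/5).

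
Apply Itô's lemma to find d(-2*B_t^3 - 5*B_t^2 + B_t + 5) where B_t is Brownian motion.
d(-2*B_t^3 - 5*B_t^2 + B_t + 5) = (-6*B_t - 5) dt + (-6*B_t^2 - 10*B_t + 1) dB_t

Itô's formula for f(B_t) gives d f(B_t) = f'(B_t) dB_t + (1/2) f''(B_t) dt. Compute derivatives of f(x) = -2*x^3 - 5*x^2 + x + 5:
  f'(x)  = -6*x^2 - 10*x + 1
  f''(x) = -12*x - 10
Substitute x = B_t and multiply the f'' term by 1/2:
  drift     = (1/2) * (-12*x - 10) evaluated at B_t = -6*B_t - 5
  diffusion = (-6*x^2 - 10*x + 1) evaluated at B_t = -6*B_t^2 - 10*B_t + 1
Therefore d(-2*B_t^3 - 5*B_t^2 + B_t + 5) = (-6*B_t - 5) dt + (-6*B_t^2 - 10*B_t + 1) dB_t.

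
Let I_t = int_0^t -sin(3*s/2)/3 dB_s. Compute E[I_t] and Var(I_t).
E[I_t] = 0; Var(I_t) = t/18 - sin(3*t)/54

The Itô integral of a deterministic integrand f(s) has mean 0 because each increment f(s) * (B_{s+ds} - B_s) has mean 0. By the Itô isometry:
  Var( int_0^t f(s) dB_s ) = E[ (int_0^t f(s) dB_s)^2 ] = int_0^t f(s)^2 ds.
Here f(s) = -sin(3*s/2)/3, so f(s)^2 = sin(3*s/2)^2/9. Integrate:
  int_0^t (sin(3*s/2)^2/9) ds = t/18 - sin(3*t)/54.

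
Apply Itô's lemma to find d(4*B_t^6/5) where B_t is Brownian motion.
d(4*B_t^6/5) = (12*B_t^4) dt + (24*B_t^5/5) dB_t

Itô's formula for f(B_t) gives d f(B_t) = f'(B_t) dB_t + (1/2) f''(B_t) dt. Compute derivatives of f(x) = 4*x^6/5:
  f'(x)  = 24*x^5/5
  f''(x) = 24*x^4
Substitute x = B_t and multiply the f'' term by 1/2:
  drift     = (1/2) * (24*x^4) evaluated at B_t = 12*B_t^4
  diffusion = (24*x^5/5) evaluated at B_t = 24*B_t^5/5
Therefore d(4*B_t^6/5) = (12*B_t^4) dt + (24*B_t^5/5) dB_t.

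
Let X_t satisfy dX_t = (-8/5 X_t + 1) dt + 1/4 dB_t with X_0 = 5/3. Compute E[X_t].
E[X_t] = 5/8 + 25*exp(-8*t/5)/24

Taking expectations and using E[dB_t] = 0, the mean m(t) = E[X_t] satisfies the ODE m'(t) = a m(t) + b with m(0) = x_0. With a = -8/5, b = 1, x_0 = 5/3, the solution is
  m(t) = x_0 * exp(a t) + (b/a) * (exp(a t) - 1)
       = (5/3) * exp((-8/5) t) + (1/(-8/5)) * (exp((-8/5) t) - 1)
       = 5/8 + 25*exp(-8*t/5)/24.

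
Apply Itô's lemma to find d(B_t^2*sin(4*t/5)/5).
d(B_t^2*sin(4*t/5)/5) = (4*B_t^2*cos(4*t/5)/25 + sin(4*t/5)/5) dt + (2*B_t*sin(4*t/5)/5) dB_t

Itô's formula for f(t, x): d f(t, B_t) = (f_t + (1/2) f_xx) dt + f_x dB_t. Compute partials of f(t, x) = x^2*sin(4*t/5)/5:
  f_t(t,x)  = 4*x^2*cos(4*t/5)/25
  f_x(t,x)  = 2*x*sin(4*t/5)/5
  f_xx(t,x) = 2*sin(4*t/5)/5
Assemble drift = f_t + (1/2) f_xx = 4*x^2*cos(4*t/5)/25 + sin(4*t/5)/5 and diffusion = f_x = 2*x*sin(4*t/5)/5. Substituting x = B_t:
  d(B_t^2*sin(4*t/5)/5) = (4*B_t^2*cos(4*t/5)/25 + sin(4*t/5)/5) dt + (2*B_t*sin(4*t/5)/5) dB_t.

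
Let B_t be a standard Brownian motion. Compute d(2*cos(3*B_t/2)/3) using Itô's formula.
d(2*cos(3*B_t/2)/3) = (-3*cos(3*B_t/2)/4) dt + (-sin(3*B_t/2)) dB_t

Itô's formula for f(B_t) gives d f(B_t) = f'(B_t) dB_t + (1/2) f''(B_t) dt. Compute derivatives of f(x) = 2*cos(3*x/2)/3:
  f'(x)  = -sin(3*x/2)
  f''(x) = -3*cos(3*x/2)/2
Substitute x = B_t and multiply the f'' term by 1/2:
  drift     = (1/2) * (-3*cos(3*x/2)/2) evaluated at B_t = -3*cos(3*B_t/2)/4
  diffusion = (-sin(3*x/2)) evaluated at B_t = -sin(3*B_t/2)
Therefore d(2*cos(3*B_t/2)/3) = (-3*cos(3*B_t/2)/4) dt + (-sin(3*B_t/2)) dB_t.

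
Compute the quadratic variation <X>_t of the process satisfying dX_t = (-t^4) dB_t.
<X>_t = t^9/9

For an Itô process dX_t = a(t) dt + b(t) dB_t, the quadratic variation is <X>_t = int_0^t b(s)^2 ds (the drift term does not contribute). Here b(s) = -s^4, so
  b(s)^2 = s^8.
Integrating from 0 to t:
  <X>_t = int_0^t (s^8) ds = t^9/9.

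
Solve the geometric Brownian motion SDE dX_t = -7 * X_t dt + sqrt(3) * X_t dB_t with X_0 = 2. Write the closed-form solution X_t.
X_t = 2 * exp((-17/2) * t + (sqrt(3)) * B_t)

For GBM dX = mu X dt + sigma X dB with X_0 = x_0, apply Itô to Y = log X: dY = (mu - sigma^2/2) dt + sigma dB, so Y_t = log(x_0) + (mu - sigma^2/2) t + sigma B_t and hence X_t = x_0 * exp((mu - sigma^2/2) t + sigma B_t).
With mu = -7, sigma = sqrt(3), x_0 = 2, this gives:
  X_t = 2 * exp((-17/2) * t + (sqrt(3)) * B_t).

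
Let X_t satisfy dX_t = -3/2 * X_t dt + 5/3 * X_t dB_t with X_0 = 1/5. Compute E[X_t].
E[X_t] = exp(-3*t/2)/5

For GBM dX = mu X dt + sigma X dB with X_0 = x_0, apply Itô to Y = log X: dY = (mu - sigma^2/2) dt + sigma dB, so Y_t = log(x_0) + (mu - sigma^2/2) t + sigma B_t and hence X_t = x_0 * exp((mu - sigma^2/2) t + sigma B_t).
With mu = -3/2, sigma = 5/3, x_0 = 1/5, this gives:
  X_t = 1/5 * exp((-26/9) * t + (5/3) * B_t).
Since sigma*B_t ~ Normal(0, sigma^2 t), E[exp(sigma*B_t)] = exp(sigma^2 t / 2); so E[X_t] = x_0 * exp((mu - sigma^2/2) t) * exp(sigma^2 t / 2) = x_0 * exp(mu t) = exp(-3*t/2)/5.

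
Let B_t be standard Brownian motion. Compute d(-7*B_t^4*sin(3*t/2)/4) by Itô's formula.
d(-7*B_t^4*sin(3*t/2)/4) = (-21*B_t^2*(B_t^2*cos(3*t/2) + 4*sin(3*t/2))/8) dt + (-7*B_t^3*sin(3*t/2)) dB_t

Itô's formula for f(t, x): d f(t, B_t) = (f_t + (1/2) f_xx) dt + f_x dB_t. Compute partials of f(t, x) = -7*x^4*sin(3*t/2)/4:
  f_t(t,x)  = -21*x^4*cos(3*t/2)/8
  f_x(t,x)  = -7*x^3*sin(3*t/2)
  f_xx(t,x) = -21*x^2*sin(3*t/2)
Assemble drift = f_t + (1/2) f_xx = -21*x^2*(x^2*cos(3*t/2) + 4*sin(3*t/2))/8 and diffusion = f_x = -7*x^3*sin(3*t/2). Substituting x = B_t:
  d(-7*B_t^4*sin(3*t/2)/4) = (-21*B_t^2*(B_t^2*cos(3*t/2) + 4*sin(3*t/2))/8) dt + (-7*B_t^3*sin(3*t/2)) dB_t.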